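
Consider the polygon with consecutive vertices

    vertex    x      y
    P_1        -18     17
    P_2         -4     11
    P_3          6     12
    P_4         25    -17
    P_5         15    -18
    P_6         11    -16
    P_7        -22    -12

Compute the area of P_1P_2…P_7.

Σ = (-130) + (-114) + (-402) + (-195) + (-42) + (-484) + (-590) = -1957
Area = |Σ|/2 = 978.5.

978.5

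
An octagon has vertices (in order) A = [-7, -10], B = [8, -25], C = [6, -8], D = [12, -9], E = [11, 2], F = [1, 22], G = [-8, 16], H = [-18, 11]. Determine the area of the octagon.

Cross-terms: 255, 86, 42, 123, 240, 192, 200, 257  ⇒  Σ = 1395
Area = |Σ|/2 = 697.5.

697.5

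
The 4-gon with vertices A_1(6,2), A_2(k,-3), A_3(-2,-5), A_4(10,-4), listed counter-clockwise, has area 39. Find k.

The doubled signed area Σ (x_i y_{i+1} − x_{i+1} y_i) is linear in k.
With k=0 it equals 78; the coefficient of k is -7 (from the two edges through A_2).
So -7·k + 78 = 2·39 = 78 ⇒ k = 0.

0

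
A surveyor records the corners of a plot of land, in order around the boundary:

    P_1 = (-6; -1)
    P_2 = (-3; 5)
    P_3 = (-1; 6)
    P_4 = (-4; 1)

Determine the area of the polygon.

Apply the shoelace (surveyor's) formula: 2A = Σ (x_i·y_{i+1} − x_{i+1}·y_i), indices taken mod 4.
Cross-terms: -33, -13, 23, 10  ⇒  Σ = -13
Area = |Σ|/2 = 6.5.

6.5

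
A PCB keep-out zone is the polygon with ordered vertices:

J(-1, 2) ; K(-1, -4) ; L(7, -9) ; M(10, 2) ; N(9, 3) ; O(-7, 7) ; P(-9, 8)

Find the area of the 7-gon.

Apply the shoelace (surveyor's) formula: 2A = Σ (x_i·y_{i+1} − x_{i+1}·y_i), indices taken mod 7.
Σ = (6) + (37) + (104) + (12) + (84) + (7) + (-10) = 240
Area = |Σ|/2 = 120.

120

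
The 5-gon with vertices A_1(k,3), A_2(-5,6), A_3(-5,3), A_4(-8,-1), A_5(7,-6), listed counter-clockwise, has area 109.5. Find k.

7

The doubled signed area Σ (x_i y_{i+1} − x_{i+1} y_i) is linear in k.
With k=0 it equals 135; the coefficient of k is 12 (from the two edges through A_1).
So 12·k + 135 = 2·109.5 = 219 ⇒ k = 7.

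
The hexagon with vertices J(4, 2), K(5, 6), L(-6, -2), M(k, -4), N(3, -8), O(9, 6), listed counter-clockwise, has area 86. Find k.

Write out the shoelace sum; only the two edges meeting at M involve k:
2·Area = [((-6)·(-4) − k·(-2)) + (k·(-8) − 3·(-4))] + 124
       = -6·k + 160 = 172
⇒ k = -2.

-2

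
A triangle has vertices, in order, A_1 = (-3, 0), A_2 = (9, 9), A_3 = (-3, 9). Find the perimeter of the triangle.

|A_1A_2| = √((12)² + (9)²) = √225 = 15
|A_2A_3| = √((-12)² + (0)²) = √144 = 12
|A_3A_1| = √((0)² + (-9)²) = √81 = 9
Perimeter = 15 + 12 + 9 = 36.

36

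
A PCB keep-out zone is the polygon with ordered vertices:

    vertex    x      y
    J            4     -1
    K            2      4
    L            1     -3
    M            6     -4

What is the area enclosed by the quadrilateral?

Apply Gauss's area formula: 2A = Σ (x_i·y_{i+1} − x_{i+1}·y_i), indices taken mod 4.
Σ = (18) + (-10) + (14) + (10) = 32
Area = |Σ|/2 = 16.

16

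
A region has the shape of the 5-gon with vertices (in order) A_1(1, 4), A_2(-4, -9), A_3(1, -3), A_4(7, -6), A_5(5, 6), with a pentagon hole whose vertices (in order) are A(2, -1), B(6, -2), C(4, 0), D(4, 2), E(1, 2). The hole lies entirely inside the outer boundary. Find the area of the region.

55

Outer boundary:
Apply the surveyor's formula: 2A = Σ (x_i·y_{i+1} − x_{i+1}·y_i), indices taken mod 5.
Σ = (7) + (21) + (15) + (72) + (14) = 129
Area = |Σ|/2 = 64.5.
Hole:
Apply the shoelace formula: 2A = Σ (x_i·y_{i+1} − x_{i+1}·y_i), indices taken mod 5.
A→B: (2)(-2) − (6)(-1) = 2
B→C: (6)(0) − (4)(-2) = 8
C→D: (4)(2) − (4)(0) = 8
D→E: (4)(2) − (1)(2) = 6
E→A: (1)(-1) − (2)(2) = -5
Σ = 19
Area = |Σ|/2 = 9.5.
Net area = 64.5 − 9.5 = 55.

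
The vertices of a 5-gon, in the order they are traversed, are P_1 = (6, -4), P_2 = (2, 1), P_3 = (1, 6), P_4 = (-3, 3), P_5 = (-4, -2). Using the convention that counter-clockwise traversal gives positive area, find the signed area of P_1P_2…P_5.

46

Apply the shoelace formula: 2A = Σ (x_i·y_{i+1} − x_{i+1}·y_i), indices taken mod 5.
Σ = (14) + (11) + (21) + (18) + (28) = 92
Signed area = Σ/2 = 46 (positive ⇒ counter-clockwise traversal).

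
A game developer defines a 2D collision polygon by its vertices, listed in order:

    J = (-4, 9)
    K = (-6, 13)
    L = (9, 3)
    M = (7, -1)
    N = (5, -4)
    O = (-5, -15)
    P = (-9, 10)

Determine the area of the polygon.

253.5

Apply the surveyor's formula: 2A = Σ (x_i·y_{i+1} − x_{i+1}·y_i), indices taken mod 7.
Cross-terms: 2, -135, -30, -23, -95, -185, -41  ⇒  Σ = -507
Area = |Σ|/2 = 253.5.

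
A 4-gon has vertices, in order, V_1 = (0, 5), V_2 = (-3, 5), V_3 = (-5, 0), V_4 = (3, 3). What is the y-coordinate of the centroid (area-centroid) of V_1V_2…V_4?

35/12

Apply the surveyor's formula. First the cross-terms c_i = x_i·y_{i+1} − x_{i+1}·y_i:
  15, 25, -15, 15  ⇒  2A = 40, A = 20.
Then Σ (y_i + y_{i+1})·c_i = 350, so ȳ = 350 / (6·20) = 35/12.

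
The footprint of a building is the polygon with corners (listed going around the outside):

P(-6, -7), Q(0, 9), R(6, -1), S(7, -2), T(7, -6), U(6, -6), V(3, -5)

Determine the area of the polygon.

105

Σ = (-54) + (-54) + (-5) + (-28) + (-6) + (-12) + (-51) = -210
Area = |Σ|/2 = 105.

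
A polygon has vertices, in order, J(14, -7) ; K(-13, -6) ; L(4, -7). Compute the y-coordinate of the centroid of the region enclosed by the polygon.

-20/3

Apply the shoelace (surveyor's) formula. First the cross-terms c_i = x_i·y_{i+1} − x_{i+1}·y_i:
  -175, 115, 70  ⇒  2A = 10, A = 5.
Then Σ (y_i + y_{i+1})·c_i = -200, so ȳ = -200 / (6·5) = -20/3.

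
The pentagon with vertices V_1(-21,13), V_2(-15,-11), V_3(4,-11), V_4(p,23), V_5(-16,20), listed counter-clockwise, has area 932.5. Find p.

The doubled signed area Σ (x_i y_{i+1} − x_{i+1} y_i) is linear in p.
With p=0 it equals 1307; the coefficient of p is 31 (from the two edges through V_4).
So 31·p + 1307 = 2·932.5 = 1865 ⇒ p = 18.

18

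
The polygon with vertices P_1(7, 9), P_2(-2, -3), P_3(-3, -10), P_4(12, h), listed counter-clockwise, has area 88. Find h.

The doubled signed area Σ (x_i y_{i+1} − x_{i+1} y_i) is linear in h.
With h=0 it equals 236; the coefficient of h is -10 (from the two edges through P_4).
So -10·h + 236 = 2·88 = 176 ⇒ h = 6.

6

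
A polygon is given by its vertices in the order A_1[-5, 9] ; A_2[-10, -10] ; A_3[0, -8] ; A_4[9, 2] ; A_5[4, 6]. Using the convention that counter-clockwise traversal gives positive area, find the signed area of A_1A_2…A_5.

202

Cross-terms: 140, 80, 72, 46, 66  ⇒  Σ = 404
Signed area = Σ/2 = 202 (positive ⇒ counter-clockwise traversal).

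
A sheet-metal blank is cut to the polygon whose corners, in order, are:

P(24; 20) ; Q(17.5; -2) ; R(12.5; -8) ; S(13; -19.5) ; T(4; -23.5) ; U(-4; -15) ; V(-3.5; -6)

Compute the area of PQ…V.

494.375

Apply the shoelace (surveyor's) formula: 2A = Σ (x_i·y_{i+1} − x_{i+1}·y_i), indices taken mod 7.
Σ = (-398) + (-115) + (-139.75) + (-227.5) + (-154) + (-28.5) + (74) = -988.75
Area = |Σ|/2 = 494.375.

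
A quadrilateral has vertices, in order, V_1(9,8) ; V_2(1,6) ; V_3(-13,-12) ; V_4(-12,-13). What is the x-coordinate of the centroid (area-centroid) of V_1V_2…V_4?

-170/79

Apply the shoelace formula. First the cross-terms c_i = x_i·y_{i+1} − x_{i+1}·y_i:
  46, 66, 25, 21  ⇒  2A = 158, A = 79.
Then Σ (x_i + x_{i+1})·c_i = -1020, so x̄ = -1020 / (6·79) = -170/79.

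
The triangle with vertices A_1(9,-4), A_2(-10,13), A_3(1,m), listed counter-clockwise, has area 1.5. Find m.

3

Write out the shoelace sum; only the two edges meeting at A_3 involve m:
2·Area = [((-10)·m − 1·13) + (1·(-4) − 9·m)] + 77
       = -19·m + 60 = 3
⇒ m = 3.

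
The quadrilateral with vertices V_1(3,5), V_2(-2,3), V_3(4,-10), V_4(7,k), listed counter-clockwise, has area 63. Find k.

-6

Write out the shoelace sum; only the two edges meeting at V_4 involve k:
2·Area = [(4·k − 7·(-10)) + (7·5 − 3·k)] + 27
       = 1·k + 132 = 126
⇒ k = -6.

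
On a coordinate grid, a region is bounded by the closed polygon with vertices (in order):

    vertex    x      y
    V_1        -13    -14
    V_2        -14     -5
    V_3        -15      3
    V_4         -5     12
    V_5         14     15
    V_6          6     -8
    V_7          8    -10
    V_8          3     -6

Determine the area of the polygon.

496

Apply the surveyor's formula: 2A = Σ (x_i·y_{i+1} − x_{i+1}·y_i), indices taken mod 8.
Cross-terms: -131, -117, -165, -243, -202, 4, -18, -120  ⇒  Σ = -992
Area = |Σ|/2 = 496.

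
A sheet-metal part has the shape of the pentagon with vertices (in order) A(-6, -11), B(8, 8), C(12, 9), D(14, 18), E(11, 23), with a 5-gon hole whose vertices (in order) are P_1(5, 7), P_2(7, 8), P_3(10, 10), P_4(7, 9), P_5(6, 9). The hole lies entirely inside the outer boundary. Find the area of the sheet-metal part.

Outer boundary:
Apply the shoelace (surveyor's) formula: 2A = Σ (x_i·y_{i+1} − x_{i+1}·y_i), indices taken mod 5.
Σ = (40) + (-24) + (90) + (124) + (17) = 247
Area = |Σ|/2 = 123.5.
Hole:
P_1→P_2: (5)(8) − (7)(7) = -9
P_2→P_3: (7)(10) − (10)(8) = -10
P_3→P_4: (10)(9) − (7)(10) = 20
P_4→P_5: (7)(9) − (6)(9) = 9
P_5→P_1: (6)(7) − (5)(9) = -3
Σ = 7
Area = |Σ|/2 = 3.5.
Net area = 123.5 − 3.5 = 120.

120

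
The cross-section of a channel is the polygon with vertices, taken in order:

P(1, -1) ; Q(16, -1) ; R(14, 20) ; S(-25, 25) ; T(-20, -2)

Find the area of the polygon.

Σ = (15) + (334) + (850) + (550) + (22) = 1771
Area = |Σ|/2 = 885.5.

885.5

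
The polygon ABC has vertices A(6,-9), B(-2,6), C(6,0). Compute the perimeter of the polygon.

36

|AB| = √((-8)² + (15)²) = √289 = 17
|BC| = √((8)² + (-6)²) = √100 = 10
|CA| = √((0)² + (-9)²) = √81 = 9
Perimeter = 17 + 10 + 9 = 36.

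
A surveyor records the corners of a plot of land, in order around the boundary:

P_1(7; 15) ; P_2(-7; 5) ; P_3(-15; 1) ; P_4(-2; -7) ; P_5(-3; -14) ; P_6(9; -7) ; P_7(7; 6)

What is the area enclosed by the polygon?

317.5

P_1→P_2: (7)(5) − (-7)(15) = 140
P_2→P_3: (-7)(1) − (-15)(5) = 68
P_3→P_4: (-15)(-7) − (-2)(1) = 107
P_4→P_5: (-2)(-14) − (-3)(-7) = 7
P_5→P_6: (-3)(-7) − (9)(-14) = 147
P_6→P_7: (9)(6) − (7)(-7) = 103
P_7→P_1: (7)(15) − (7)(6) = 63
Σ = 635
Area = |Σ|/2 = 317.5.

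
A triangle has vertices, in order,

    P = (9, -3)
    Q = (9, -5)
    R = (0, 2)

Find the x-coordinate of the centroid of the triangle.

Apply the surveyor's formula. First the cross-terms c_i = x_i·y_{i+1} − x_{i+1}·y_i:
  -18, 18, -18  ⇒  2A = -18, A = -9.
Then Σ (x_i + x_{i+1})·c_i = -324, so x̄ = -324 / (6·(-9)) = 6.

6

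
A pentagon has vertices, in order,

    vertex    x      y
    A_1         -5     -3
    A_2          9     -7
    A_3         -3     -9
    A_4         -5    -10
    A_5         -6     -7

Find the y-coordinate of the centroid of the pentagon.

-1892/291

Apply the surveyor's formula. First the cross-terms c_i = x_i·y_{i+1} − x_{i+1}·y_i:
  62, -102, -15, -25, -17  ⇒  2A = -97, A = -48.5.
Then Σ (y_i + y_{i+1})·c_i = 1892, so ȳ = 1892 / (6·(-48.5)) = -1892/291.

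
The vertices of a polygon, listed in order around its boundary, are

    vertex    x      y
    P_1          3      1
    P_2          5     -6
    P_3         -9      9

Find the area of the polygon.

Apply the shoelace (surveyor's) formula: 2A = Σ (x_i·y_{i+1} − x_{i+1}·y_i), indices taken mod 3.
Cross-terms: -23, -9, -36  ⇒  Σ = -68
Area = |Σ|/2 = 34.

34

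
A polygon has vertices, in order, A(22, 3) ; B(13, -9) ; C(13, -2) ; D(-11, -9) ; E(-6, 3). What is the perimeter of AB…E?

88

|AB| = √((-9)² + (-12)²) = √225 = 15
|BC| = √((0)² + (7)²) = √49 = 7
|CD| = √((-24)² + (-7)²) = √625 = 25
|DE| = √((5)² + (12)²) = √169 = 13
|EA| = √((28)² + (0)²) = √784 = 28
Perimeter = 15 + 7 + 25 + 13 + 28 = 88.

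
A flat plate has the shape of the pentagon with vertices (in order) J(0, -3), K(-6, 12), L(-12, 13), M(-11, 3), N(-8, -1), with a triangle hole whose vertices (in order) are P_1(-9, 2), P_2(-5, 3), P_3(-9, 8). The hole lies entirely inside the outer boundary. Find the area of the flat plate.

Outer boundary:
Apply Gauss's area formula: 2A = Σ (x_i·y_{i+1} − x_{i+1}·y_i), indices taken mod 5.
Σ = (-18) + (66) + (107) + (35) + (24) = 214
Area = |Σ|/2 = 107.
Hole:
Apply Gauss's area formula: 2A = Σ (x_i·y_{i+1} − x_{i+1}·y_i), indices taken mod 3.
Cross-terms: -17, -13, 54  ⇒  Σ = 24
Area = |Σ|/2 = 12.
Net area = 107 − 12 = 95.

95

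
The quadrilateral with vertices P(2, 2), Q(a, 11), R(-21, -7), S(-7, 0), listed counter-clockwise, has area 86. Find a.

Write out the shoelace sum; only the two edges meeting at Q involve a:
2·Area = [(2·11 − a·2) + (a·(-7) − (-21)·11)] + -63
       = -9·a + 190 = 172
⇒ a = 2.

2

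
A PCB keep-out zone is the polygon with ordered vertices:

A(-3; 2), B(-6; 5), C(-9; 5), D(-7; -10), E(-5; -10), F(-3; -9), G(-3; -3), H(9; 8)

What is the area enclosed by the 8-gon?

99.5

Σ = (-3) + (15) + (125) + (20) + (15) + (-18) + (3) + (42) = 199
Area = |Σ|/2 = 99.5.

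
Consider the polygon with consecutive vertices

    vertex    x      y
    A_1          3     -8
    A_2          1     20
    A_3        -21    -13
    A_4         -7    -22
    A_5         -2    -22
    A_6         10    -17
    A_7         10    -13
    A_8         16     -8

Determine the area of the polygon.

Apply the shoelace (surveyor's) formula: 2A = Σ (x_i·y_{i+1} − x_{i+1}·y_i), indices taken mod 8.
Σ = (68) + (407) + (371) + (110) + (254) + (40) + (128) + (-104) = 1274
Area = |Σ|/2 = 637.

637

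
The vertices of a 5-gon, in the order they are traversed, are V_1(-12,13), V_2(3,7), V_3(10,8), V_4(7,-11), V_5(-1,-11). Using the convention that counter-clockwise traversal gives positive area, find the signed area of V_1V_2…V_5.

-284

Σ = (-123) + (-46) + (-166) + (-88) + (-145) = -568
Signed area = Σ/2 = -284 (negative ⇒ clockwise traversal).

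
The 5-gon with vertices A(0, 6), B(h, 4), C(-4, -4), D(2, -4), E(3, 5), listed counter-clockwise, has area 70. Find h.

-6

The doubled signed area Σ (x_i y_{i+1} − x_{i+1} y_i) is linear in h.
With h=0 it equals 80; the coefficient of h is -10 (from the two edges through B).
So -10·h + 80 = 2·70 = 140 ⇒ h = -6.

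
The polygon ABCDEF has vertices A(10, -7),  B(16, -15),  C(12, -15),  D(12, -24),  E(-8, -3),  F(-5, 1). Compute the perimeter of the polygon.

|AB| = √((6)² + (-8)²) = √100 = 10
|BC| = √((-4)² + (0)²) = √16 = 4
|CD| = √((0)² + (-9)²) = √81 = 9
|DE| = √((-20)² + (21)²) = √841 = 29
|EF| = √((3)² + (4)²) = √25 = 5
|FA| = √((15)² + (-8)²) = √289 = 17
Perimeter = 10 + 4 + 9 + 29 + 5 + 17 = 74.

74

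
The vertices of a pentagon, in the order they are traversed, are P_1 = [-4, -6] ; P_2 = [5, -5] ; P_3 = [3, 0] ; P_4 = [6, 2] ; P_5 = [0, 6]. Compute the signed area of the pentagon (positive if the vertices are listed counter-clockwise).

65.5

Apply Gauss's area formula: 2A = Σ (x_i·y_{i+1} − x_{i+1}·y_i), indices taken mod 5.
P_1→P_2: (-4)(-5) − (5)(-6) = 50
P_2→P_3: (5)(0) − (3)(-5) = 15
P_3→P_4: (3)(2) − (6)(0) = 6
P_4→P_5: (6)(6) − (0)(2) = 36
P_5→P_1: (0)(-6) − (-4)(6) = 24
Σ = 131
Signed area = Σ/2 = 65.5 (positive ⇒ counter-clockwise traversal).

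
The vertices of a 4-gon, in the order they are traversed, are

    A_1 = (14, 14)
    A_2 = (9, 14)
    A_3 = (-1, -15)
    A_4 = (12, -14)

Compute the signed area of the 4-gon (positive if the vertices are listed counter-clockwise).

Apply the shoelace (surveyor's) formula: 2A = Σ (x_i·y_{i+1} − x_{i+1}·y_i), indices taken mod 4.
Σ = (70) + (-121) + (194) + (364) = 507
Signed area = Σ/2 = 253.5 (positive ⇒ counter-clockwise traversal).

253.5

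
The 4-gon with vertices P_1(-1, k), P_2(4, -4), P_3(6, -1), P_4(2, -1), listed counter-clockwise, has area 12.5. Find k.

-3

The doubled signed area Σ (x_i y_{i+1} − x_{i+1} y_i) is linear in k.
With k=0 it equals 19; the coefficient of k is -2 (from the two edges through P_1).
So -2·k + 19 = 2·12.5 = 25 ⇒ k = -3.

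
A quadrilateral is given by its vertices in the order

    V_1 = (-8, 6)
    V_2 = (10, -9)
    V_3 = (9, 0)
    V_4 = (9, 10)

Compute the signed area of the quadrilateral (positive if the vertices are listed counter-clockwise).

158.5

Σ = (12) + (81) + (90) + (134) = 317
Signed area = Σ/2 = 158.5 (positive ⇒ counter-clockwise traversal).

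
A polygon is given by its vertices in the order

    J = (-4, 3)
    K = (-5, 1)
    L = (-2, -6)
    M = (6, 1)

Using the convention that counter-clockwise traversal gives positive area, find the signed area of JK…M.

Apply the surveyor's formula: 2A = Σ (x_i·y_{i+1} − x_{i+1}·y_i), indices taken mod 4.
Cross-terms: 11, 32, 34, 22  ⇒  Σ = 99
Signed area = Σ/2 = 49.5 (positive ⇒ counter-clockwise traversal).

49.5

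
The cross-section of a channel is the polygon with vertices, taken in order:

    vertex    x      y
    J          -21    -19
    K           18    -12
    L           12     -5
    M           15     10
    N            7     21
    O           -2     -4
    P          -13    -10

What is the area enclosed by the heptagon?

553.5

Apply the shoelace formula: 2A = Σ (x_i·y_{i+1} − x_{i+1}·y_i), indices taken mod 7.
J→K: (-21)(-12) − (18)(-19) = 594
K→L: (18)(-5) − (12)(-12) = 54
L→M: (12)(10) − (15)(-5) = 195
M→N: (15)(21) − (7)(10) = 245
N→O: (7)(-4) − (-2)(21) = 14
O→P: (-2)(-10) − (-13)(-4) = -32
P→J: (-13)(-19) − (-21)(-10) = 37
Σ = 1107
Area = |Σ|/2 = 553.5.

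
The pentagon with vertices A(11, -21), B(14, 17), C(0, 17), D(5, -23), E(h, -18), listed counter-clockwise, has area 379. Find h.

Write out the shoelace sum; only the two edges meeting at E involve h:
2·Area = [(5·(-18) − h·(-23)) + (h·(-21) − 11·(-18))] + 634
       = 2·h + 742 = 758
⇒ h = 8.

8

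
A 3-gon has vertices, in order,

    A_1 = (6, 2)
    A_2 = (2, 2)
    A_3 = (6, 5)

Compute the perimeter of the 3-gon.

12

|A_1A_2| = √((-4)² + (0)²) = √16 = 4
|A_2A_3| = √((4)² + (3)²) = √25 = 5
|A_3A_1| = √((0)² + (-3)²) = √9 = 3
Perimeter = 4 + 5 + 3 = 12.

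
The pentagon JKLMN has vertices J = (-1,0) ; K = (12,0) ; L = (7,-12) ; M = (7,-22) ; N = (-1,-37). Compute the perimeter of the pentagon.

90

|JK| = √((13)² + (0)²) = √169 = 13
|KL| = √((-5)² + (-12)²) = √169 = 13
|LM| = √((0)² + (-10)²) = √100 = 10
|MN| = √((-8)² + (-15)²) = √289 = 17
|NJ| = √((0)² + (37)²) = √1369 = 37
Perimeter = 13 + 13 + 10 + 17 + 37 = 90.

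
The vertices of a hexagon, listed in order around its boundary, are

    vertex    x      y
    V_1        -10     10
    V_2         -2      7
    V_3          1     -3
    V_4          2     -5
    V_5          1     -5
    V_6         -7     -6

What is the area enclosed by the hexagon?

113

Apply the shoelace (surveyor's) formula: 2A = Σ (x_i·y_{i+1} − x_{i+1}·y_i), indices taken mod 6.
Σ = (-50) + (-1) + (1) + (-5) + (-41) + (-130) = -226
Area = |Σ|/2 = 113.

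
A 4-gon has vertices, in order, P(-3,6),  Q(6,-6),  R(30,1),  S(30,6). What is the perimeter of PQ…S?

78

|PQ| = √((9)² + (-12)²) = √225 = 15
|QR| = √((24)² + (7)²) = √625 = 25
|RS| = √((0)² + (5)²) = √25 = 5
|SP| = √((-33)² + (0)²) = √1089 = 33
Perimeter = 15 + 25 + 5 + 33 = 78.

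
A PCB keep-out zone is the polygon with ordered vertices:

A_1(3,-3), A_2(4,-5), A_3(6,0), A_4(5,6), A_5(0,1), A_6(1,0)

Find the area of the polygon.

32

Apply the shoelace (surveyor's) formula: 2A = Σ (x_i·y_{i+1} − x_{i+1}·y_i), indices taken mod 6.
Σ = (-3) + (30) + (36) + (5) + (-1) + (-3) = 64
Area = |Σ|/2 = 32.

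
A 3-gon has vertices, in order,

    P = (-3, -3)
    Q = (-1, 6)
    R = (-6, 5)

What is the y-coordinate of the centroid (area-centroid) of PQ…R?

8/3

Apply Gauss's area formula. First the cross-terms c_i = x_i·y_{i+1} − x_{i+1}·y_i:
  -21, 31, 33  ⇒  2A = 43, A = 21.5.
Then Σ (y_i + y_{i+1})·c_i = 344, so ȳ = 344 / (6·21.5) = 8/3.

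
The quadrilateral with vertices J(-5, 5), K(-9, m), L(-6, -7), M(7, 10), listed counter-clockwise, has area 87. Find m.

Write out the shoelace sum; only the two edges meeting at K involve m:
2·Area = [((-5)·m − (-9)·5) + ((-9)·(-7) − (-6)·m)] + 74
       = 1·m + 182 = 174
⇒ m = -8.

-8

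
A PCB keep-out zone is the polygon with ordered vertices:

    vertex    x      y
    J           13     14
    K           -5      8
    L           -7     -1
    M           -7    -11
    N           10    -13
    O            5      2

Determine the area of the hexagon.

Σ = (174) + (61) + (70) + (201) + (85) + (44) = 635
Area = |Σ|/2 = 317.5.

317.5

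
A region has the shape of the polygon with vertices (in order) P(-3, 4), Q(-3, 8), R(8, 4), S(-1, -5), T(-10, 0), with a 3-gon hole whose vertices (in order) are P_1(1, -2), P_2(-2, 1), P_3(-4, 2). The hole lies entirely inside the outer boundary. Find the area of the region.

105.5

Outer boundary:
Apply the shoelace formula: 2A = Σ (x_i·y_{i+1} − x_{i+1}·y_i), indices taken mod 5.
P→Q: (-3)(8) − (-3)(4) = -12
Q→R: (-3)(4) − (8)(8) = -76
R→S: (8)(-5) − (-1)(4) = -36
S→T: (-1)(0) − (-10)(-5) = -50
T→P: (-10)(4) − (-3)(0) = -40
Σ = -214
Area = |Σ|/2 = 107.
Hole:
Cross-terms: -3, 0, 6  ⇒  Σ = 3
Area = |Σ|/2 = 1.5.
Net area = 107 − 1.5 = 105.5.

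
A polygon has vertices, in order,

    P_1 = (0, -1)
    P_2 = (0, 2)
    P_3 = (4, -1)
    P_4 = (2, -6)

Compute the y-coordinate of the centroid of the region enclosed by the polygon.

-5/3

Apply the surveyor's formula. First the cross-terms c_i = x_i·y_{i+1} − x_{i+1}·y_i:
  0, -8, -22, -2  ⇒  2A = -32, A = -16.
Then Σ (y_i + y_{i+1})·c_i = 160, so ȳ = 160 / (6·(-16)) = -5/3.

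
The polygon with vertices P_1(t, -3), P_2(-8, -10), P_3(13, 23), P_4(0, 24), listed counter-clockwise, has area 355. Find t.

-14

The doubled signed area Σ (x_i y_{i+1} − x_{i+1} y_i) is linear in t.
With t=0 it equals 234; the coefficient of t is -34 (from the two edges through P_1).
So -34·t + 234 = 2·355 = 710 ⇒ t = -14.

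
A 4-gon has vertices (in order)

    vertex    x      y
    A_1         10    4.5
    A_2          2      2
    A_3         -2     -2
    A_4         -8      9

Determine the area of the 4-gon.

74.5

Apply the shoelace (surveyor's) formula: 2A = Σ (x_i·y_{i+1} − x_{i+1}·y_i), indices taken mod 4.
A_1→A_2: (10)(2) − (2)(4.5) = 11
A_2→A_3: (2)(-2) − (-2)(2) = 0
A_3→A_4: (-2)(9) − (-8)(-2) = -34
A_4→A_1: (-8)(4.5) − (10)(9) = -126
Σ = -149
Area = |Σ|/2 = 74.5.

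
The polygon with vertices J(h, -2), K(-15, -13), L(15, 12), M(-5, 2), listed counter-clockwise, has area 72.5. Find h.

The doubled signed area Σ (x_i y_{i+1} − x_{i+1} y_i) is linear in h.
With h=0 it equals 85; the coefficient of h is -15 (from the two edges through J).
So -15·h + 85 = 2·72.5 = 145 ⇒ h = -4.

-4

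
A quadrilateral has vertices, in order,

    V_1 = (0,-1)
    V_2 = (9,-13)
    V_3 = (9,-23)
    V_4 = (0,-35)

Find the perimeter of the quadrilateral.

74

|V_1V_2| = √((9)² + (-12)²) = √225 = 15
|V_2V_3| = √((0)² + (-10)²) = √100 = 10
|V_3V_4| = √((-9)² + (-12)²) = √225 = 15
|V_4V_1| = √((0)² + (34)²) = √1156 = 34
Perimeter = 15 + 10 + 15 + 34 = 74.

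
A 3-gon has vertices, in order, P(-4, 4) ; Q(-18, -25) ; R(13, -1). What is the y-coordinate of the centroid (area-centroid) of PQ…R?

Apply the surveyor's formula. First the cross-terms c_i = x_i·y_{i+1} − x_{i+1}·y_i:
  172, 343, 48  ⇒  2A = 563, A = 281.5.
Then Σ (y_i + y_{i+1})·c_i = -12386, so ȳ = -12386 / (6·281.5) = -22/3.

-22/3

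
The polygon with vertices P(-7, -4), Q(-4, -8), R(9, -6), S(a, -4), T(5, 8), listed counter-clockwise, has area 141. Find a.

Write out the shoelace sum; only the two edges meeting at S involve a:
2·Area = [(9·(-4) − a·(-6)) + (a·8 − 5·(-4))] + 172
       = 14·a + 156 = 282
⇒ a = 9.

9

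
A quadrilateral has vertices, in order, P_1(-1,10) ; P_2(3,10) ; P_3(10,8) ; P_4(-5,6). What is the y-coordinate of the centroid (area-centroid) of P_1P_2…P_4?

368/45

Apply Gauss's area formula. First the cross-terms c_i = x_i·y_{i+1} − x_{i+1}·y_i:
  -40, -76, 100, -44  ⇒  2A = -60, A = -30.
Then Σ (y_i + y_{i+1})·c_i = -1472, so ȳ = -1472 / (6·(-30)) = 368/45.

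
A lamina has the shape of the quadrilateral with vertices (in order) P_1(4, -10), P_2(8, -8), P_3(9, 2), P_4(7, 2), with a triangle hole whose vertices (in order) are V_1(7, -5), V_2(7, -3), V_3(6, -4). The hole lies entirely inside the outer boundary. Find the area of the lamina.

Outer boundary:
Σ = (48) + (88) + (4) + (-78) = 62
Area = |Σ|/2 = 31.
Hole:
Apply the shoelace formula: 2A = Σ (x_i·y_{i+1} − x_{i+1}·y_i), indices taken mod 3.
Σ = (14) + (-10) + (-2) = 2
Area = |Σ|/2 = 1.
Net area = 31 − 1 = 30.

30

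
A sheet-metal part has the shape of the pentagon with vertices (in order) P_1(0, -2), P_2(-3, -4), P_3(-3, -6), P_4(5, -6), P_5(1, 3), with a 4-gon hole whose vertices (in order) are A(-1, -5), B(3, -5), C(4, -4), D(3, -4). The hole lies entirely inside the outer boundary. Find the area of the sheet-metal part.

Outer boundary:
Apply the shoelace formula: 2A = Σ (x_i·y_{i+1} − x_{i+1}·y_i), indices taken mod 5.
P_1→P_2: (0)(-4) − (-3)(-2) = -6
P_2→P_3: (-3)(-6) − (-3)(-4) = 6
P_3→P_4: (-3)(-6) − (5)(-6) = 48
P_4→P_5: (5)(3) − (1)(-6) = 21
P_5→P_1: (1)(-2) − (0)(3) = -2
Σ = 67
Area = |Σ|/2 = 33.5.
Hole:
Apply Gauss's area formula: 2A = Σ (x_i·y_{i+1} − x_{i+1}·y_i), indices taken mod 4.
A→B: (-1)(-5) − (3)(-5) = 20
B→C: (3)(-4) − (4)(-5) = 8
C→D: (4)(-4) − (3)(-4) = -4
D→A: (3)(-5) − (-1)(-4) = -19
Σ = 5
Area = |Σ|/2 = 2.5.
Net area = 33.5 − 2.5 = 31.

31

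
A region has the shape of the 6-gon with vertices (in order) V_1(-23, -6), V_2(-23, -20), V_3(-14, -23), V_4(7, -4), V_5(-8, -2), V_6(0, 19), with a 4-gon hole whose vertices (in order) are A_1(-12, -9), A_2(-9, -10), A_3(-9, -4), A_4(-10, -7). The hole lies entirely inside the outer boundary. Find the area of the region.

506.5

Outer boundary:
Σ = (322) + (249) + (217) + (-46) + (-152) + (437) = 1027
Area = |Σ|/2 = 513.5.
Hole:
Cross-terms: 39, -54, 23, 6  ⇒  Σ = 14
Area = |Σ|/2 = 7.
Net area = 513.5 − 7 = 506.5.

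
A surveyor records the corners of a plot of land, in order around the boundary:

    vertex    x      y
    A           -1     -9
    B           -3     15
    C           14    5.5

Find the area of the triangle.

Apply the surveyor's formula: 2A = Σ (x_i·y_{i+1} − x_{i+1}·y_i), indices taken mod 3.
A→B: (-1)(15) − (-3)(-9) = -42
B→C: (-3)(5.5) − (14)(15) = -226.5
C→A: (14)(-9) − (-1)(5.5) = -120.5
Σ = -389
Area = |Σ|/2 = 194.5.

194.5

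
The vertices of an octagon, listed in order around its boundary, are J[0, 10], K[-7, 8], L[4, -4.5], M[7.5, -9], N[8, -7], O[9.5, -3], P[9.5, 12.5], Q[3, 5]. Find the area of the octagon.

Σ = (70) + (-0.5) + (-2.25) + (19.5) + (42.5) + (147.25) + (10) + (30) = 316.5
Area = |Σ|/2 = 158.25.

158.25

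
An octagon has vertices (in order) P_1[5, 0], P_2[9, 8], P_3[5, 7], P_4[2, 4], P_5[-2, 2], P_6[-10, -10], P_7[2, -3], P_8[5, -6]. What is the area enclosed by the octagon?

Apply Gauss's area formula: 2A = Σ (x_i·y_{i+1} − x_{i+1}·y_i), indices taken mod 8.
Cross-terms: 40, 23, 6, 12, 40, 50, 3, 30  ⇒  Σ = 204
Area = |Σ|/2 = 102.

102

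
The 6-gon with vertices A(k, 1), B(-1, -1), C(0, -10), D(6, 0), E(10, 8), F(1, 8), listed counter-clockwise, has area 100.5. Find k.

Write out the shoelace sum; only the two edges meeting at A involve k:
2·Area = [(1·1 − k·8) + (k·(-1) − (-1)·1)] + 190
       = -9·k + 192 = 201
⇒ k = -1.

-1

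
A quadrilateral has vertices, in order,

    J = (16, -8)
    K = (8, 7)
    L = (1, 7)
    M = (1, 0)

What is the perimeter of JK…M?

48

|JK| = √((-8)² + (15)²) = √289 = 17
|KL| = √((-7)² + (0)²) = √49 = 7
|LM| = √((0)² + (-7)²) = √49 = 7
|MJ| = √((15)² + (-8)²) = √289 = 17
Perimeter = 17 + 7 + 7 + 17 = 48.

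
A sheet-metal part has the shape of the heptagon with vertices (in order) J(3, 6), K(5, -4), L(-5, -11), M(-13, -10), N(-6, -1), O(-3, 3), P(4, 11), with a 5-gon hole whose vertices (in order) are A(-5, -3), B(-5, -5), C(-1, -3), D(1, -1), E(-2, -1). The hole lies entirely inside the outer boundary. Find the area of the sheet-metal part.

Outer boundary:
Σ = (-42) + (-75) + (-93) + (-47) + (-21) + (-45) + (-9) = -332
Area = |Σ|/2 = 166.
Hole:
Σ = (10) + (10) + (4) + (-3) + (1) = 22
Area = |Σ|/2 = 11.
Net area = 166 − 11 = 155.

155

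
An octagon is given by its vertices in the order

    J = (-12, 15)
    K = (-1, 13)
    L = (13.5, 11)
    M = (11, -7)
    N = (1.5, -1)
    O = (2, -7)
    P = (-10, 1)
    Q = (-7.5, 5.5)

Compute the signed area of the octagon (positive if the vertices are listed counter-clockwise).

Apply Gauss's area formula: 2A = Σ (x_i·y_{i+1} − x_{i+1}·y_i), indices taken mod 8.
J→K: (-12)(13) − (-1)(15) = -141
K→L: (-1)(11) − (13.5)(13) = -186.5
L→M: (13.5)(-7) − (11)(11) = -215.5
M→N: (11)(-1) − (1.5)(-7) = -0.5
N→O: (1.5)(-7) − (2)(-1) = -8.5
O→P: (2)(1) − (-10)(-7) = -68
P→Q: (-10)(5.5) − (-7.5)(1) = -47.5
Q→J: (-7.5)(15) − (-12)(5.5) = -46.5
Σ = -714
Signed area = Σ/2 = -357 (negative ⇒ clockwise traversal).

-357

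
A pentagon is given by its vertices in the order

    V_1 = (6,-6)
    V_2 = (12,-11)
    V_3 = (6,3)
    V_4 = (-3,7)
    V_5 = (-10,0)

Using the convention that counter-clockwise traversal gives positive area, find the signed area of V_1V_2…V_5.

144.5

Apply the shoelace formula: 2A = Σ (x_i·y_{i+1} − x_{i+1}·y_i), indices taken mod 5.
Cross-terms: 6, 102, 51, 70, 60  ⇒  Σ = 289
Signed area = Σ/2 = 144.5 (positive ⇒ counter-clockwise traversal).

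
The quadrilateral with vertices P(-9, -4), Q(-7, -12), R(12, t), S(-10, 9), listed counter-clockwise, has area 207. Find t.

-13

Write out the shoelace sum; only the two edges meeting at R involve t:
2·Area = [((-7)·t − 12·(-12)) + (12·9 − (-10)·t)] + 201
       = 3·t + 453 = 414
⇒ t = -13.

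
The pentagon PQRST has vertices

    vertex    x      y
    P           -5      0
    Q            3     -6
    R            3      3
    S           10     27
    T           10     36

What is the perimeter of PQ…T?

|PQ| = √((8)² + (-6)²) = √100 = 10
|QR| = √((0)² + (9)²) = √81 = 9
|RS| = √((7)² + (24)²) = √625 = 25
|ST| = √((0)² + (9)²) = √81 = 9
|TP| = √((-15)² + (-36)²) = √1521 = 39
Perimeter = 10 + 9 + 25 + 9 + 39 = 92.

92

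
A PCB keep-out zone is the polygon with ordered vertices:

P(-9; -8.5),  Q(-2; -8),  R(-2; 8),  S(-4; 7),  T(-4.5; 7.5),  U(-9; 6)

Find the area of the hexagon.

Apply the surveyor's formula: 2A = Σ (x_i·y_{i+1} − x_{i+1}·y_i), indices taken mod 6.
Cross-terms: 55, -32, 18, 1.5, 40.5, 130.5  ⇒  Σ = 213.5
Area = |Σ|/2 = 106.75.

106.75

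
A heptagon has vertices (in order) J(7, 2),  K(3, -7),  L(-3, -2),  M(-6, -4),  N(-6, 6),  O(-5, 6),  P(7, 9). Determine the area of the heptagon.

Apply the shoelace formula: 2A = Σ (x_i·y_{i+1} − x_{i+1}·y_i), indices taken mod 7.
J→K: (7)(-7) − (3)(2) = -55
K→L: (3)(-2) − (-3)(-7) = -27
L→M: (-3)(-4) − (-6)(-2) = 0
M→N: (-6)(6) − (-6)(-4) = -60
N→O: (-6)(6) − (-5)(6) = -6
O→P: (-5)(9) − (7)(6) = -87
P→J: (7)(2) − (7)(9) = -49
Σ = -284
Area = |Σ|/2 = 142.

142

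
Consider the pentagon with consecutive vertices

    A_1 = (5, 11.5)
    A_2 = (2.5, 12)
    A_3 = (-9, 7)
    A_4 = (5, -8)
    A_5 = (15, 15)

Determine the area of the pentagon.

243.125

Apply the surveyor's formula: 2A = Σ (x_i·y_{i+1} − x_{i+1}·y_i), indices taken mod 5.
Σ = (31.25) + (125.5) + (37) + (195) + (97.5) = 486.25
Area = |Σ|/2 = 243.125.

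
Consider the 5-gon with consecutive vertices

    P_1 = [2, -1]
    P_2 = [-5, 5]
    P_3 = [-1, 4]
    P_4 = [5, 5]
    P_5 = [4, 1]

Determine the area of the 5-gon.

Σ = (5) + (-15) + (-25) + (-15) + (-6) = -56
Area = |Σ|/2 = 28.

28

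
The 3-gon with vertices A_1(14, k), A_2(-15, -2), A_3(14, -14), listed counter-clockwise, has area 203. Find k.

The doubled signed area Σ (x_i y_{i+1} − x_{i+1} y_i) is linear in k.
With k=0 it equals 406; the coefficient of k is 29 (from the two edges through A_1).
So 29·k + 406 = 2·203 = 406 ⇒ k = 0.

0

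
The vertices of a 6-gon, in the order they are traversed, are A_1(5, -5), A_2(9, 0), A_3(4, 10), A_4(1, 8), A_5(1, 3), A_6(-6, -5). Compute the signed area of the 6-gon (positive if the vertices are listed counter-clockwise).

110

Apply Gauss's area formula: 2A = Σ (x_i·y_{i+1} − x_{i+1}·y_i), indices taken mod 6.
A_1→A_2: (5)(0) − (9)(-5) = 45
A_2→A_3: (9)(10) − (4)(0) = 90
A_3→A_4: (4)(8) − (1)(10) = 22
A_4→A_5: (1)(3) − (1)(8) = -5
A_5→A_6: (1)(-5) − (-6)(3) = 13
A_6→A_1: (-6)(-5) − (5)(-5) = 55
Σ = 220
Signed area = Σ/2 = 110 (positive ⇒ counter-clockwise traversal).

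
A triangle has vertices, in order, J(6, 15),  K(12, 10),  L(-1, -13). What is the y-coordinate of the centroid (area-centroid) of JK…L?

4

Apply Gauss's area formula. First the cross-terms c_i = x_i·y_{i+1} − x_{i+1}·y_i:
  -120, -146, 63  ⇒  2A = -203, A = -101.5.
Then Σ (y_i + y_{i+1})·c_i = -2436, so ȳ = -2436 / (6·(-101.5)) = 4.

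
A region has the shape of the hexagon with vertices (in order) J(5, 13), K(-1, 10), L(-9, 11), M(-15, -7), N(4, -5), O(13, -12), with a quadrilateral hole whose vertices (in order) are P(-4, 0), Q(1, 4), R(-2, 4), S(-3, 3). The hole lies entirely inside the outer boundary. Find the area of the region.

Outer boundary:
Cross-terms: 63, 79, 228, 103, 17, 229  ⇒  Σ = 719
Area = |Σ|/2 = 359.5.
Hole:
Apply the shoelace (surveyor's) formula: 2A = Σ (x_i·y_{i+1} − x_{i+1}·y_i), indices taken mod 4.
Cross-terms: -16, 12, 6, 12  ⇒  Σ = 14
Area = |Σ|/2 = 7.
Net area = 359.5 − 7 = 352.5.

352.5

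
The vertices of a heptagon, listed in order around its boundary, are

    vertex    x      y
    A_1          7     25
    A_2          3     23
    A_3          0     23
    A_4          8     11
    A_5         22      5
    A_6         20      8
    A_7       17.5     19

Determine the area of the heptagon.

194.75

Σ = (86) + (69) + (-184) + (-202) + (76) + (240) + (304.5) = 389.5
Area = |Σ|/2 = 194.75.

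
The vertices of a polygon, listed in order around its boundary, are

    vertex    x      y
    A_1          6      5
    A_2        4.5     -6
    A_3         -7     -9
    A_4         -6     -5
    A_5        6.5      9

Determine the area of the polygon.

Cross-terms: -58.5, -82.5, -19, -21.5, -21.5  ⇒  Σ = -203
Area = |Σ|/2 = 101.5.

101.5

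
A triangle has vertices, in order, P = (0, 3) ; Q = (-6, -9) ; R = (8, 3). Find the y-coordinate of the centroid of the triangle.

-1

Apply the shoelace (surveyor's) formula. First the cross-terms c_i = x_i·y_{i+1} − x_{i+1}·y_i:
  18, 54, 24  ⇒  2A = 96, A = 48.
Then Σ (y_i + y_{i+1})·c_i = -288, so ȳ = -288 / (6·48) = -1.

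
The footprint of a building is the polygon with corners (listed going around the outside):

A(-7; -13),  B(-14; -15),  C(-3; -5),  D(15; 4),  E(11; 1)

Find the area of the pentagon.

77

Cross-terms: -77, 25, 63, -29, -136  ⇒  Σ = -154
Area = |Σ|/2 = 77.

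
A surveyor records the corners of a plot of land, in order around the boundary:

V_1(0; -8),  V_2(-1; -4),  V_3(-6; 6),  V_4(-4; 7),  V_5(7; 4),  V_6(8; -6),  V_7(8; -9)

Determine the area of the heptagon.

Apply the shoelace formula: 2A = Σ (x_i·y_{i+1} − x_{i+1}·y_i), indices taken mod 7.
V_1→V_2: (0)(-4) − (-1)(-8) = -8
V_2→V_3: (-1)(6) − (-6)(-4) = -30
V_3→V_4: (-6)(7) − (-4)(6) = -18
V_4→V_5: (-4)(4) − (7)(7) = -65
V_5→V_6: (7)(-6) − (8)(4) = -74
V_6→V_7: (8)(-9) − (8)(-6) = -24
V_7→V_1: (8)(-8) − (0)(-9) = -64
Σ = -283
Area = |Σ|/2 = 141.5.

141.5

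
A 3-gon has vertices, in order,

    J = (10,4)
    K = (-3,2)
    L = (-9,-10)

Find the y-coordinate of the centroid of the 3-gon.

-4/3

Apply Gauss's area formula. First the cross-terms c_i = x_i·y_{i+1} − x_{i+1}·y_i:
  32, 48, 64  ⇒  2A = 144, A = 72.
Then Σ (y_i + y_{i+1})·c_i = -576, so ȳ = -576 / (6·72) = -4/3.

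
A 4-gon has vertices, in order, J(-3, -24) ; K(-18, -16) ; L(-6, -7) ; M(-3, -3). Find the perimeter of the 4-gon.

58

|JK| = √((-15)² + (8)²) = √289 = 17
|KL| = √((12)² + (9)²) = √225 = 15
|LM| = √((3)² + (4)²) = √25 = 5
|MJ| = √((0)² + (-21)²) = √441 = 21
Perimeter = 17 + 15 + 5 + 21 = 58.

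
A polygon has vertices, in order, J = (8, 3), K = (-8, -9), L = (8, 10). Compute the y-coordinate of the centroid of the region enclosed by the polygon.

Apply the surveyor's formula. First the cross-terms c_i = x_i·y_{i+1} − x_{i+1}·y_i:
  -48, -8, -56  ⇒  2A = -112, A = -56.
Then Σ (y_i + y_{i+1})·c_i = -448, so ȳ = -448 / (6·(-56)) = 4/3.

4/3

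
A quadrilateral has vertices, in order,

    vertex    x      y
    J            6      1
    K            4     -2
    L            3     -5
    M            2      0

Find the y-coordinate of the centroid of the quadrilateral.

-11/9

Apply the shoelace formula. First the cross-terms c_i = x_i·y_{i+1} − x_{i+1}·y_i:
  -16, -14, 10, 2  ⇒  2A = -18, A = -9.
Then Σ (y_i + y_{i+1})·c_i = 66, so ȳ = 66 / (6·(-9)) = -11/9.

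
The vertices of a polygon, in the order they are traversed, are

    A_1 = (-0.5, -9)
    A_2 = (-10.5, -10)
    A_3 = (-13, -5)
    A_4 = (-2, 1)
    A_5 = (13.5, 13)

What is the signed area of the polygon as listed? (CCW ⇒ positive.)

A_1→A_2: (-0.5)(-10) − (-10.5)(-9) = -89.5
A_2→A_3: (-10.5)(-5) − (-13)(-10) = -77.5
A_3→A_4: (-13)(1) − (-2)(-5) = -23
A_4→A_5: (-2)(13) − (13.5)(1) = -39.5
A_5→A_1: (13.5)(-9) − (-0.5)(13) = -115
Σ = -344.5
Signed area = Σ/2 = -172.25 (negative ⇒ clockwise traversal).

-172.25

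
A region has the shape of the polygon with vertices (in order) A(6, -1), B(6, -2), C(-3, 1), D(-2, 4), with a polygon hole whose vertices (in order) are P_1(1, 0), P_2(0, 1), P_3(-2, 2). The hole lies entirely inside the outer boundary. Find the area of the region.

18.5

Outer boundary:
Apply the shoelace formula: 2A = Σ (x_i·y_{i+1} − x_{i+1}·y_i), indices taken mod 4.
Σ = (-6) + (0) + (-10) + (-22) = -38
Area = |Σ|/2 = 19.
Hole:
Apply the surveyor's formula: 2A = Σ (x_i·y_{i+1} − x_{i+1}·y_i), indices taken mod 3.
Cross-terms: 1, 2, -2  ⇒  Σ = 1
Area = |Σ|/2 = 0.5.
Net area = 19 − 0.5 = 18.5.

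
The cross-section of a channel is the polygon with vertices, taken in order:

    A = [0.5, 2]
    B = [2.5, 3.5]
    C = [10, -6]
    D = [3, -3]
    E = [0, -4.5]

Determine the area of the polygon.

38.25

A→B: (0.5)(3.5) − (2.5)(2) = -3.25
B→C: (2.5)(-6) − (10)(3.5) = -50
C→D: (10)(-3) − (3)(-6) = -12
D→E: (3)(-4.5) − (0)(-3) = -13.5
E→A: (0)(2) − (0.5)(-4.5) = 2.25
Σ = -76.5
Area = |Σ|/2 = 38.25.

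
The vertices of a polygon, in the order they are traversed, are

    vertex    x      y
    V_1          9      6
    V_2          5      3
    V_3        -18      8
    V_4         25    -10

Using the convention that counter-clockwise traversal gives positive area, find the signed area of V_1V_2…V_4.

155.5

Apply the shoelace formula: 2A = Σ (x_i·y_{i+1} − x_{i+1}·y_i), indices taken mod 4.
Σ = (-3) + (94) + (-20) + (240) = 311
Signed area = Σ/2 = 155.5 (positive ⇒ counter-clockwise traversal).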